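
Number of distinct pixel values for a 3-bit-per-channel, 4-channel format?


Total bits = 3 bits/channel × 4 channels = 12 bits
Distinct pixel values = 2^12
= 4,096 pixel values


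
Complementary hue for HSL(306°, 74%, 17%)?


Complement = opposite side of color wheel = hue + 180°
H' = (306 + 180) mod 360 = 126°
S and L unchanged.
= HSL(126°, 74%, 17%)


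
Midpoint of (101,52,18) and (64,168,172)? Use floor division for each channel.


Midpoint: each channel = ⌊(C₁+C₂)/2⌋
R: ⌊(101+64)/2⌋ = 82
G: ⌊(52+168)/2⌋ = 110
B: ⌊(18+172)/2⌋ = 95
= RGB(82, 110, 95)


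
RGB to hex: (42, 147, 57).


R = 42 → 2A (hex)
G = 147 → 93 (hex)
B = 57 → 39 (hex)
Hex = #2A9339


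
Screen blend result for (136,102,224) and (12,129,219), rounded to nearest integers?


Screen: C = 255 - (255-A)×(255-B)/255, rounded to nearest integer
R: 255 - (255-136)×(255-12)/255 = 255 - 28917/255 ≈ 255 - 113.400 = 141.600 → 142
G: 255 - (255-102)×(255-129)/255 = 255 - 19278/255 ≈ 255 - 75.600 = 179.400 → 179
B: 255 - (255-224)×(255-219)/255 = 255 - 1116/255 ≈ 255 - 4.376 = 250.624 → 251
= RGB(142, 179, 251)


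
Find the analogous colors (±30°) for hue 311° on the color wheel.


Base hue: 311°
Left analog: (311 - 30) mod 360 = 281°
Right analog: (311 + 30) mod 360 = 341°
Analogous hues = 281° and 341°


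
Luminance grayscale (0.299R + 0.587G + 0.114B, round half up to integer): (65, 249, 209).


Gray = 0.299×R + 0.587×G + 0.114×B
Gray = 0.299×65 + 0.587×249 + 0.114×209
Gray = 19.435 + 146.163 + 23.826
Gray = 189.424 → round half up → 189
Gray = 189


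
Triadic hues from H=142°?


Triadic: equally spaced at 120° intervals
H1 = 142°
H2 = (142 + 120) mod 360 = 262°
H3 = (142 + 240) mod 360 = 22°
Triadic = 142°, 262°, 22°


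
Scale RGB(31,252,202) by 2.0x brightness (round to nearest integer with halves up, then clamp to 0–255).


Multiply each channel by 2.0, round half up, clamp to [0, 255]
R: 31×2.0 = 62
G: 252×2.0 = 504 → clamp → 255
B: 202×2.0 = 404 → clamp → 255
= RGB(62, 255, 255)


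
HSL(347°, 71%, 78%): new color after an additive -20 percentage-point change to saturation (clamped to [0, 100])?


Original S = 71%
Adjustment = -20 percentage points
New S = 71 + (-20) = 51
Clamp to [0, 100] → 51
= HSL(347°, 51%, 78%)


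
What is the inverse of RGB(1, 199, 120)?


Invert: (255-R, 255-G, 255-B)
R: 255-1 = 254
G: 255-199 = 56
B: 255-120 = 135
= RGB(254, 56, 135)


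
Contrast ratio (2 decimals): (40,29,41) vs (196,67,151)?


Linearize each sRGB channel c=v/255: c/12.92 if c ≤ 0.04045 else ((c+0.055)/1.055)^2.4
L = 0.2126×R_lin + 0.7152×G_lin + 0.0722×B_lin
Color 1 (40,29,41):
  R=40: 40/255≈0.1569 > 0.04045 → ((0.1569+0.055)/1.055)^2.4 ≈ 0.02122
  G=29: 29/255≈0.1137 > 0.04045 → ((0.1137+0.055)/1.055)^2.4 ≈ 0.01229
  B=41: 41/255≈0.1608 > 0.04045 → ((0.1608+0.055)/1.055)^2.4 ≈ 0.02217
  L1 = 0.2126×0.02122 + 0.7152×0.01229 + 0.0722×0.02217 ≈ 0.01490
Color 2 (196,67,151):
  R=196: 196/255≈0.7686 > 0.04045 → ((0.7686+0.055)/1.055)^2.4 ≈ 0.55201
  G=67: 67/255≈0.2627 > 0.04045 → ((0.2627+0.055)/1.055)^2.4 ≈ 0.05613
  B=151: 151/255≈0.5922 > 0.04045 → ((0.5922+0.055)/1.055)^2.4 ≈ 0.30947
  L2 = 0.2126×0.55201 + 0.7152×0.05613 + 0.0722×0.30947 ≈ 0.17984
Lighter = 0.17984, Darker = 0.01490
Ratio = (L_lighter + 0.05) / (L_darker + 0.05)
Ratio = (0.17984 + 0.05) / (0.01490 + 0.05) = 0.22984 / 0.06490 ≈ 3.5415
Ratio ≈ 3.54:1


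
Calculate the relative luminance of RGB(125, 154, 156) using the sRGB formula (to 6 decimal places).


Linearize each channel (sRGB transfer function): c = v/255; c_lin = c/12.92 if c ≤ 0.04045, else ((c+0.055)/1.055)^2.4
  R: 125/255 ≈ 0.490196 > 0.04045 → ((0.490196+0.055)/1.055)^2.4 ≈ 0.205079
  G: 154/255 ≈ 0.603922 > 0.04045 → ((0.603922+0.055)/1.055)^2.4 ≈ 0.323143
  B: 156/255 ≈ 0.611765 > 0.04045 → ((0.611765+0.055)/1.055)^2.4 ≈ 0.332452
R_lin = 0.205079, G_lin = 0.323143, B_lin = 0.332452
L = 0.2126×R + 0.7152×G + 0.0722×B
L = 0.2126×0.205079 + 0.7152×0.323143 + 0.0722×0.332452
L ≈ 0.298715


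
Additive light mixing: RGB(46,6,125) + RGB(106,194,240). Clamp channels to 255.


Additive: each channel = min(255, C₁+C₂)
R: 46+106 = 152 → 152
G: 6+194 = 200 → 200
B: 125+240 = 365 → 255
= RGB(152, 200, 255)


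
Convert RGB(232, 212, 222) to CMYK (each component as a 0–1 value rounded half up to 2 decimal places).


R'=232/255≈0.9098, G'=212/255≈0.8314, B'=222/255≈0.8706
K = 1 - max(R',G',B') = 1 - 232/255 = 23/255 = 0.09019… → 0.09
(1-R'-K)/(1-K) simplifies to (max-R)/max with max = 232:
C = (232-232)/232 = 0/232 = 0 → 0.00
M = (232-212)/232 = 20/232 = 0.08620… → 0.09
Y = (232-222)/232 = 10/232 = 0.04310… → 0.04
= CMYK(0.00, 0.09, 0.04, 0.09)


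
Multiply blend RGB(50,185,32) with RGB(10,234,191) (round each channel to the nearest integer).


Multiply: C = A×B/255, rounded to nearest integer
R: 50×10/255 = 500/255 ≈ 1.961 → 2
G: 185×234/255 = 43290/255 ≈ 169.765 → 170
B: 32×191/255 = 6112/255 ≈ 23.969 → 24
= RGB(2, 170, 24)


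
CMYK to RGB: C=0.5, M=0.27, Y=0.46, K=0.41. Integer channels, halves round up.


R = 255 × (1-C) × (1-K) = 255 × 0.50 × 0.59 = 75.225 → 75
G = 255 × (1-M) × (1-K) = 255 × 0.73 × 0.59 = 109.8285 → 110
B = 255 × (1-Y) × (1-K) = 255 × 0.54 × 0.59 = 81.243 → 81
= RGB(75, 110, 81)


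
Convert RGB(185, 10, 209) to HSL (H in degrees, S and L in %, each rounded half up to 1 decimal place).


Normalize: R'=185/255≈0.7255, G'=10/255≈0.0392, B'=209/255≈0.8196
Max=209/255, Min=10/255, Δ=Max-Min=199/255
L = (Max+Min)/2 = (209+10)/510 = 219/510 = 0.42941… → L = 42.9%
L ≤ 0.5 → S = Δ/(Max+Min) = 199/(209+10) = 199/219 = 0.90867… → S = 90.9%
(the 1/255 factors cancel in S and H, so raw channel differences can be used)
Max is B' → H = 60 × ((R-G)/Δ + 4) = 60 × ((185-10)/199 + 4)
  175/199 + 4 = 0.8793… + 4 = 4.8793…
  H = 60 × 4.8793… = 292.763…° → H = 292.8°
= HSL(292.8°, 90.9%, 42.9%)


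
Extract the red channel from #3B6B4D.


Color: #3B6B4D
R = 3B = 59
G = 6B = 107
B = 4D = 77
Red = 59


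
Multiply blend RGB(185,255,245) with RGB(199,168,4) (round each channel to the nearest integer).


Multiply: C = A×B/255, rounded to nearest integer
R: 185×199/255 = 36815/255 ≈ 144.373 → 144
G: 255×168/255 = 42840/255 ≈ 168.000 → 168
B: 245×4/255 = 980/255 ≈ 3.843 → 4
= RGB(144, 168, 4)


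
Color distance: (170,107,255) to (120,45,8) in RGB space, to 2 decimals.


d = √[(R₁-R₂)² + (G₁-G₂)² + (B₁-B₂)²]
d = √[(170-120)² + (107-45)² + (255-8)²]
d = √[2500 + 3844 + 61009]
d = √67353
d ≈ 259.52


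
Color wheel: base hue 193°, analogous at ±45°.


Base hue: 193°
Left analog: (193 - 45) mod 360 = 148°
Right analog: (193 + 45) mod 360 = 238°
Analogous hues = 148° and 238°


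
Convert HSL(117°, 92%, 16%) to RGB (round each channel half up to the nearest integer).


H=117°, S=0.92, L=0.16
C = (1-|2L-1|)×S = (1-|-0.68|)×0.92 = 0.2944
H' = H/60 = 117/60 ≈ 1.9500; X = C×(1-|H' mod 2 - 1|) = 0.01472
m = L - C/2 = 0.16 - 0.1472 = 0.0128
Sector ⌊H'⌋ = 1 → (R',G',B') = (0.01472, 0.2944, 0.0)
RGB = ((R'+m)×255, (G'+m)×255, (B'+m)×255) = (7.0176, 78.336, 3.264)
Round half up → RGB(7, 78, 3)


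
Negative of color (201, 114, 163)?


Invert: (255-R, 255-G, 255-B)
R: 255-201 = 54
G: 255-114 = 141
B: 255-163 = 92
= RGB(54, 141, 92)


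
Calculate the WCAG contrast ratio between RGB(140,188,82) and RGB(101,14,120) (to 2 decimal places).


Linearize each sRGB channel c=v/255: c/12.92 if c ≤ 0.04045 else ((c+0.055)/1.055)^2.4
L = 0.2126×R_lin + 0.7152×G_lin + 0.0722×B_lin
Color 1 (140,188,82):
  R=140: 140/255≈0.5490 > 0.04045 → ((0.5490+0.055)/1.055)^2.4 ≈ 0.26225
  G=188: 188/255≈0.7373 > 0.04045 → ((0.7373+0.055)/1.055)^2.4 ≈ 0.50289
  B=82: 82/255≈0.3216 > 0.04045 → ((0.3216+0.055)/1.055)^2.4 ≈ 0.08438
  L1 = 0.2126×0.26225 + 0.7152×0.50289 + 0.0722×0.08438 ≈ 0.42151
Color 2 (101,14,120):
  R=101: 101/255≈0.3961 > 0.04045 → ((0.3961+0.055)/1.055)^2.4 ≈ 0.13014
  G=14: 14/255≈0.0549 > 0.04045 → ((0.0549+0.055)/1.055)^2.4 ≈ 0.00439
  B=120: 120/255≈0.4706 > 0.04045 → ((0.4706+0.055)/1.055)^2.4 ≈ 0.18782
  L2 = 0.2126×0.13014 + 0.7152×0.00439 + 0.0722×0.18782 ≈ 0.04437
Lighter = 0.42151, Darker = 0.04437
Ratio = (L_lighter + 0.05) / (L_darker + 0.05)
Ratio = (0.42151 + 0.05) / (0.04437 + 0.05) = 0.47151 / 0.09437 ≈ 4.9965
Ratio ≈ 5.00:1


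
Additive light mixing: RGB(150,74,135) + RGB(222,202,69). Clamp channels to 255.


Additive: each channel = min(255, C₁+C₂)
R: 150+222 = 372 → 255
G: 74+202 = 276 → 255
B: 135+69 = 204 → 204
= RGB(255, 255, 204)


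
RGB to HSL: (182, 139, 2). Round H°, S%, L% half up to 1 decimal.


Normalize: R'=182/255≈0.7137, G'=139/255≈0.5451, B'=2/255≈0.0078
Max=182/255, Min=2/255, Δ=Max-Min=180/255
L = (Max+Min)/2 = (182+2)/510 = 184/510 = 0.36078… → L = 36.1%
L ≤ 0.5 → S = Δ/(Max+Min) = 180/(182+2) = 180/184 = 0.97826… → S = 97.8%
(the 1/255 factors cancel in S and H, so raw channel differences can be used)
Max is R' → H = 60 × (((G-B)/Δ) mod 6) = 60 × (((139-2)/180) mod 6)
  137/180 = 0.7611…
  H = 60 × 0.7611… = 45.666…° → H = 45.7°
= HSL(45.7°, 97.8%, 36.1%)


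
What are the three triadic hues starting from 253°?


Triadic: equally spaced at 120° intervals
H1 = 253°
H2 = (253 + 120) mod 360 = 13°
H3 = (253 + 240) mod 360 = 133°
Triadic = 253°, 13°, 133°


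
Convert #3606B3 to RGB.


36 → 54 (R)
06 → 6 (G)
B3 → 179 (B)
= RGB(54, 6, 179)


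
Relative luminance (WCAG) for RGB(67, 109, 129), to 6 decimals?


Linearize each channel (sRGB transfer function): c = v/255; c_lin = c/12.92 if c ≤ 0.04045, else ((c+0.055)/1.055)^2.4
  R: 67/255 ≈ 0.262745 > 0.04045 → ((0.262745+0.055)/1.055)^2.4 ≈ 0.056128
  G: 109/255 ≈ 0.427451 > 0.04045 → ((0.427451+0.055)/1.055)^2.4 ≈ 0.152926
  B: 129/255 ≈ 0.505882 > 0.04045 → ((0.505882+0.055)/1.055)^2.4 ≈ 0.219526
R_lin = 0.056128, G_lin = 0.152926, B_lin = 0.219526
L = 0.2126×R + 0.7152×G + 0.0722×B
L = 0.2126×0.056128 + 0.7152×0.152926 + 0.0722×0.219526
L ≈ 0.137155


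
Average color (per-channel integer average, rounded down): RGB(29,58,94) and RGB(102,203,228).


Midpoint: each channel = ⌊(C₁+C₂)/2⌋
R: ⌊(29+102)/2⌋ = 65
G: ⌊(58+203)/2⌋ = 130
B: ⌊(94+228)/2⌋ = 161
= RGB(65, 130, 161)


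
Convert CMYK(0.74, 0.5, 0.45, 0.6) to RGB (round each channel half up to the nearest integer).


R = 255 × (1-C) × (1-K) = 255 × 0.26 × 0.40 = 26.52 → 27
G = 255 × (1-M) × (1-K) = 255 × 0.50 × 0.40 = 51
B = 255 × (1-Y) × (1-K) = 255 × 0.55 × 0.40 = 56.1 → 56
= RGB(27, 51, 56)


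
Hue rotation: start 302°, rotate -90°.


New hue = (H + rotation) mod 360
New hue = (302 -90) mod 360
= 212 mod 360
= 212°


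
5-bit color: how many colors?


Colors = 2^bits = 2^5
= 32 colors


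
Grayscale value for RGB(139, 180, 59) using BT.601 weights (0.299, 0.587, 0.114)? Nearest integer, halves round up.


Gray = 0.299×R + 0.587×G + 0.114×B
Gray = 0.299×139 + 0.587×180 + 0.114×59
Gray = 41.561 + 105.660 + 6.726
Gray = 153.947 → round half up → 154
Gray = 154


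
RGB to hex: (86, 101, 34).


R = 86 → 56 (hex)
G = 101 → 65 (hex)
B = 34 → 22 (hex)
Hex = #566522


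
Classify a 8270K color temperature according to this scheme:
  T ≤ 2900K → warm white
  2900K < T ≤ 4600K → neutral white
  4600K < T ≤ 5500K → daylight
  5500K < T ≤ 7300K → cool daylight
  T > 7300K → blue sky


Temperature: 8270K
8270K > 7300K → blue sky
Classification: blue sky


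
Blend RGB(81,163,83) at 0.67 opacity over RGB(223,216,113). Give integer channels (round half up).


C = α×F + (1-α)×B, with 1-α = 0.33
R: 0.67×81 + 0.33×223 = 54.27 + 73.59 = 127.86 → 128
G: 0.67×163 + 0.33×216 = 109.21 + 71.28 = 180.49 → 180
B: 0.67×83 + 0.33×113 = 55.61 + 37.29 = 92.90 → 93
= RGB(128, 180, 93)


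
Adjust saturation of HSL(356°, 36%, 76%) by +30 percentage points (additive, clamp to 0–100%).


Original S = 36%
Adjustment = +30 percentage points
New S = 36 + (30) = 66
Clamp to [0, 100] → 66
= HSL(356°, 66%, 76%)


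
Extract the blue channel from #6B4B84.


Color: #6B4B84
R = 6B = 107
G = 4B = 75
B = 84 = 132
Blue = 132


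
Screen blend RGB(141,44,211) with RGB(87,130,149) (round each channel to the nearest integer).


Screen: C = 255 - (255-A)×(255-B)/255, rounded to nearest integer
R: 255 - (255-141)×(255-87)/255 = 255 - 19152/255 ≈ 255 - 75.106 = 179.894 → 180
G: 255 - (255-44)×(255-130)/255 = 255 - 26375/255 ≈ 255 - 103.431 = 151.569 → 152
B: 255 - (255-211)×(255-149)/255 = 255 - 4664/255 ≈ 255 - 18.290 = 236.710 → 237
= RGB(180, 152, 237)


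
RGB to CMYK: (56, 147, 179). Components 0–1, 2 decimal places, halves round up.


R'=56/255≈0.2196, G'=147/255≈0.5765, B'=179/255≈0.7020
K = 1 - max(R',G',B') = 1 - 179/255 = 76/255 = 0.29803… → 0.30
(1-R'-K)/(1-K) simplifies to (max-R)/max with max = 179:
C = (179-56)/179 = 123/179 = 0.68715… → 0.69
M = (179-147)/179 = 32/179 = 0.17877… → 0.18
Y = (179-179)/179 = 0/179 = 0 → 0.00
= CMYK(0.69, 0.18, 0.00, 0.30)


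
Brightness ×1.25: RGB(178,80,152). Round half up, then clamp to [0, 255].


Multiply each channel by 1.25, round half up, clamp to [0, 255]
R: 178×1.25 = 222.5 → round → 223
G: 80×1.25 = 100
B: 152×1.25 = 190
= RGB(223, 100, 190)


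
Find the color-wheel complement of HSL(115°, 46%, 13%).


Complement = opposite side of color wheel = hue + 180°
H' = (115 + 180) mod 360 = 295°
S and L unchanged.
= HSL(295°, 46%, 13%)


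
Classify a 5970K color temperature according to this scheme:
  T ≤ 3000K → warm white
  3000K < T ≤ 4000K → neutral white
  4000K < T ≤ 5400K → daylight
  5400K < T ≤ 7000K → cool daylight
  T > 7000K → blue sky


Temperature: 5970K
5400K < 5970K ≤ 7000K → cool daylight
Classification: cool daylight


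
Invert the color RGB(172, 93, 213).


Invert: (255-R, 255-G, 255-B)
R: 255-172 = 83
G: 255-93 = 162
B: 255-213 = 42
= RGB(83, 162, 42)


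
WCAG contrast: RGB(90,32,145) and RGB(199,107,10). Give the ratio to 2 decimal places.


Linearize each sRGB channel c=v/255: c/12.92 if c ≤ 0.04045 else ((c+0.055)/1.055)^2.4
L = 0.2126×R_lin + 0.7152×G_lin + 0.0722×B_lin
Color 1 (90,32,145):
  R=90: 90/255≈0.3529 > 0.04045 → ((0.3529+0.055)/1.055)^2.4 ≈ 0.10224
  G=32: 32/255≈0.1255 > 0.04045 → ((0.1255+0.055)/1.055)^2.4 ≈ 0.01444
  B=145: 145/255≈0.5686 > 0.04045 → ((0.5686+0.055)/1.055)^2.4 ≈ 0.28315
  L1 = 0.2126×0.10224 + 0.7152×0.01444 + 0.0722×0.28315 ≈ 0.05251
Color 2 (199,107,10):
  R=199: 199/255≈0.7804 > 0.04045 → ((0.7804+0.055)/1.055)^2.4 ≈ 0.57112
  G=107: 107/255≈0.4196 > 0.04045 → ((0.4196+0.055)/1.055)^2.4 ≈ 0.14703
  B=10: 10/255≈0.0392 ≤ 0.04045 → 0.0392/12.92 ≈ 0.00304
  L2 = 0.2126×0.57112 + 0.7152×0.14703 + 0.0722×0.00304 ≈ 0.22679
Lighter = 0.22679, Darker = 0.05251
Ratio = (L_lighter + 0.05) / (L_darker + 0.05)
Ratio = (0.22679 + 0.05) / (0.05251 + 0.05) = 0.27679 / 0.10251 ≈ 2.7002
Ratio ≈ 2.70:1


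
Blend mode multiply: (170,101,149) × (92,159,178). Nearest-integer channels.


Multiply: C = A×B/255, rounded to nearest integer
R: 170×92/255 = 15640/255 ≈ 61.333 → 61
G: 101×159/255 = 16059/255 ≈ 62.976 → 63
B: 149×178/255 = 26522/255 ≈ 104.008 → 104
= RGB(61, 63, 104)


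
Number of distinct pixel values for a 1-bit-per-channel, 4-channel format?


Total bits = 1 bits/channel × 4 channels = 4 bits
Distinct pixel values = 2^4
= 16 pixel values


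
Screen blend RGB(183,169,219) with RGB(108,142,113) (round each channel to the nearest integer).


Screen: C = 255 - (255-A)×(255-B)/255, rounded to nearest integer
R: 255 - (255-183)×(255-108)/255 = 255 - 10584/255 ≈ 255 - 41.506 = 213.494 → 213
G: 255 - (255-169)×(255-142)/255 = 255 - 9718/255 ≈ 255 - 38.110 = 216.890 → 217
B: 255 - (255-219)×(255-113)/255 = 255 - 5112/255 ≈ 255 - 20.047 = 234.953 → 235
= RGB(213, 217, 235)


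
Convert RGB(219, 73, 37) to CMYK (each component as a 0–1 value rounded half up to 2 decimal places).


R'=219/255≈0.8588, G'=73/255≈0.2863, B'=37/255≈0.1451
K = 1 - max(R',G',B') = 1 - 219/255 = 36/255 = 0.14117… → 0.14
(1-R'-K)/(1-K) simplifies to (max-R)/max with max = 219:
C = (219-219)/219 = 0/219 = 0 → 0.00
M = (219-73)/219 = 146/219 = 0.66666… → 0.67
Y = (219-37)/219 = 182/219 = 0.83105… → 0.83
= CMYK(0.00, 0.67, 0.83, 0.14)


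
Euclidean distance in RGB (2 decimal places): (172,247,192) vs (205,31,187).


d = √[(R₁-R₂)² + (G₁-G₂)² + (B₁-B₂)²]
d = √[(172-205)² + (247-31)² + (192-187)²]
d = √[1089 + 46656 + 25]
d = √47770
d ≈ 218.56


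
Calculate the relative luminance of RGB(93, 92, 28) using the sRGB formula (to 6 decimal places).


Linearize each channel (sRGB transfer function): c = v/255; c_lin = c/12.92 if c ≤ 0.04045, else ((c+0.055)/1.055)^2.4
  R: 93/255 ≈ 0.364706 > 0.04045 → ((0.364706+0.055)/1.055)^2.4 ≈ 0.109462
  G: 92/255 ≈ 0.360784 > 0.04045 → ((0.360784+0.055)/1.055)^2.4 ≈ 0.107023
  B: 28/255 ≈ 0.109804 > 0.04045 → ((0.109804+0.055)/1.055)^2.4 ≈ 0.011612
R_lin = 0.109462, G_lin = 0.107023, B_lin = 0.011612
L = 0.2126×R + 0.7152×G + 0.0722×B
L = 0.2126×0.109462 + 0.7152×0.107023 + 0.0722×0.011612
L ≈ 0.100653


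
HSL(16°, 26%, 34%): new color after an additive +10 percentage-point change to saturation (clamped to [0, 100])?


Original S = 26%
Adjustment = +10 percentage points
New S = 26 + (10) = 36
Clamp to [0, 100] → 36
= HSL(16°, 36%, 34%)


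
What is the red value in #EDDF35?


Color: #EDDF35
R = ED = 237
G = DF = 223
B = 35 = 53
Red = 237


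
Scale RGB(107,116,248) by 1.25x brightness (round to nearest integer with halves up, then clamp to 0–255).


Multiply each channel by 1.25, round half up, clamp to [0, 255]
R: 107×1.25 = 133.75 → round → 134
G: 116×1.25 = 145
B: 248×1.25 = 310 → clamp → 255
= RGB(134, 145, 255)


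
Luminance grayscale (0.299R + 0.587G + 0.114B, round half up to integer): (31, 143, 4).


Gray = 0.299×R + 0.587×G + 0.114×B
Gray = 0.299×31 + 0.587×143 + 0.114×4
Gray = 9.269 + 83.941 + 0.456
Gray = 93.666 → round half up → 94
Gray = 94


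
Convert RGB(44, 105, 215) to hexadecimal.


R = 44 → 2C (hex)
G = 105 → 69 (hex)
B = 215 → D7 (hex)
Hex = #2C69D7


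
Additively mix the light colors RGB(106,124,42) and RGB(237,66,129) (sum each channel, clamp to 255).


Additive: each channel = min(255, C₁+C₂)
R: 106+237 = 343 → 255
G: 124+66 = 190 → 190
B: 42+129 = 171 → 171
= RGB(255, 190, 171)


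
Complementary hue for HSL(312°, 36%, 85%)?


Complement = opposite side of color wheel = hue + 180°
H' = (312 + 180) mod 360 = 132°
S and L unchanged.
= HSL(132°, 36%, 85%)


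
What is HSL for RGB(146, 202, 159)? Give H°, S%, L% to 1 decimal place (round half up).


Normalize: R'=146/255≈0.5725, G'=202/255≈0.7922, B'=159/255≈0.6235
Max=202/255, Min=146/255, Δ=Max-Min=56/255
L = (Max+Min)/2 = (202+146)/510 = 348/510 = 0.68235… → L = 68.2%
L > 0.5 → S = Δ/(2-Max-Min) = 56/(510-202-146) = 56/162 = 0.34567… → S = 34.6%
(the 1/255 factors cancel in S and H, so raw channel differences can be used)
Max is G' → H = 60 × ((B-R)/Δ + 2) = 60 × ((159-146)/56 + 2)
  13/56 + 2 = 0.2321… + 2 = 2.2321…
  H = 60 × 2.2321… = 133.928…° → H = 133.9°
= HSL(133.9°, 34.6%, 68.2%)


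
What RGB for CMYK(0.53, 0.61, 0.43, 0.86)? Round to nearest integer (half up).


R = 255 × (1-C) × (1-K) = 255 × 0.47 × 0.14 = 16.779 → 17
G = 255 × (1-M) × (1-K) = 255 × 0.39 × 0.14 = 13.923 → 14
B = 255 × (1-Y) × (1-K) = 255 × 0.57 × 0.14 = 20.349 → 20
= RGB(17, 14, 20)


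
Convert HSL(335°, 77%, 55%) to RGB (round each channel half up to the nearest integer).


H=335°, S=0.77, L=0.55
C = (1-|2L-1|)×S = (1-|0.10|)×0.77 = 0.693
H' = H/60 = 335/60 ≈ 5.5833; X = C×(1-|H' mod 2 - 1|) = 0.28875
m = L - C/2 = 0.55 - 0.3465 = 0.2035
Sector ⌊H'⌋ = 5 → (R',G',B') = (0.693, 0.0, 0.28875)
RGB = ((R'+m)×255, (G'+m)×255, (B'+m)×255) = (228.6075, 51.8925, 125.52375)
Round half up → RGB(229, 52, 126)


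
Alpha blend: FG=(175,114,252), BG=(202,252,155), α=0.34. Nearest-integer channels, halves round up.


C = α×F + (1-α)×B, with 1-α = 0.66
R: 0.34×175 + 0.66×202 = 59.50 + 133.32 = 192.82 → 193
G: 0.34×114 + 0.66×252 = 38.76 + 166.32 = 205.08 → 205
B: 0.34×252 + 0.66×155 = 85.68 + 102.30 = 187.98 → 188
= RGB(193, 205, 188)


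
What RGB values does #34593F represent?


34 → 52 (R)
59 → 89 (G)
3F → 63 (B)
= RGB(52, 89, 63)


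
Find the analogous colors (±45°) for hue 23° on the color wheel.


Base hue: 23°
Left analog: (23 - 45) mod 360 = 338°
Right analog: (23 + 45) mod 360 = 68°
Analogous hues = 338° and 68°


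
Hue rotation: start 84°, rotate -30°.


New hue = (H + rotation) mod 360
New hue = (84 -30) mod 360
= 54 mod 360
= 54°


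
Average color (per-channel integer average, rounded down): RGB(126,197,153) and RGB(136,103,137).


Midpoint: each channel = ⌊(C₁+C₂)/2⌋
R: ⌊(126+136)/2⌋ = 131
G: ⌊(197+103)/2⌋ = 150
B: ⌊(153+137)/2⌋ = 145
= RGB(131, 150, 145)


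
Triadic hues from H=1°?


Triadic: equally spaced at 120° intervals
H1 = 1°
H2 = (1 + 120) mod 360 = 121°
H3 = (1 + 240) mod 360 = 241°
Triadic = 1°, 121°, 241°


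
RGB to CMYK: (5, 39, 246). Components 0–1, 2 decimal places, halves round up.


R'=5/255≈0.0196, G'=39/255≈0.1529, B'=246/255≈0.9647
K = 1 - max(R',G',B') = 1 - 246/255 = 9/255 = 0.03529… → 0.04
(1-R'-K)/(1-K) simplifies to (max-R)/max with max = 246:
C = (246-5)/246 = 241/246 = 0.97967… → 0.98
M = (246-39)/246 = 207/246 = 0.84146… → 0.84
Y = (246-246)/246 = 0/246 = 0 → 0.00
= CMYK(0.98, 0.84, 0.00, 0.04)


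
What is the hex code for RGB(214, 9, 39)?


R = 214 → D6 (hex)
G = 9 → 09 (hex)
B = 39 → 27 (hex)
Hex = #D60927


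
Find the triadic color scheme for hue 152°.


Triadic: equally spaced at 120° intervals
H1 = 152°
H2 = (152 + 120) mod 360 = 272°
H3 = (152 + 240) mod 360 = 32°
Triadic = 152°, 272°, 32°


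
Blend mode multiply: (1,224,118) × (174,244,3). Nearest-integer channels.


Multiply: C = A×B/255, rounded to nearest integer
R: 1×174/255 = 174/255 ≈ 0.682 → 1
G: 224×244/255 = 54656/255 ≈ 214.337 → 214
B: 118×3/255 = 354/255 ≈ 1.388 → 1
= RGB(1, 214, 1)


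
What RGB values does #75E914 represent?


75 → 117 (R)
E9 → 233 (G)
14 → 20 (B)
= RGB(117, 233, 20)


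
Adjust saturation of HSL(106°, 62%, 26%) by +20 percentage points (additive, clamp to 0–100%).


Original S = 62%
Adjustment = +20 percentage points
New S = 62 + (20) = 82
Clamp to [0, 100] → 82
= HSL(106°, 82%, 26%)


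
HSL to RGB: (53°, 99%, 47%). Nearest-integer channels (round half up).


H=53°, S=0.99, L=0.47
C = (1-|2L-1|)×S = (1-|-0.06|)×0.99 = 0.9306
H' = H/60 = 53/60 ≈ 0.8833; X = C×(1-|H' mod 2 - 1|) = 0.82203
m = L - C/2 = 0.47 - 0.4653 = 0.0047
Sector ⌊H'⌋ = 0 → (R',G',B') = (0.9306, 0.82203, 0.0)
RGB = ((R'+m)×255, (G'+m)×255, (B'+m)×255) = (238.5015, 210.81615, 1.1985)
Round half up → RGB(239, 211, 1)


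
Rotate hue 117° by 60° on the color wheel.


New hue = (H + rotation) mod 360
New hue = (117 + 60) mod 360
= 177 mod 360
= 177°


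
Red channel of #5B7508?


Color: #5B7508
R = 5B = 91
G = 75 = 117
B = 08 = 8
Red = 91


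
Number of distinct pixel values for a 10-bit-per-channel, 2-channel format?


Total bits = 10 bits/channel × 2 channels = 20 bits
Distinct pixel values = 2^20
= 1,048,576 pixel values


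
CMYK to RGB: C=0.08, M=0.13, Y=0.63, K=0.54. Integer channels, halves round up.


R = 255 × (1-C) × (1-K) = 255 × 0.92 × 0.46 = 107.916 → 108
G = 255 × (1-M) × (1-K) = 255 × 0.87 × 0.46 = 102.051 → 102
B = 255 × (1-Y) × (1-K) = 255 × 0.37 × 0.46 = 43.401 → 43
= RGB(108, 102, 43)


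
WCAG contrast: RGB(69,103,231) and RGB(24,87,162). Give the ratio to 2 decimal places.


Linearize each sRGB channel c=v/255: c/12.92 if c ≤ 0.04045 else ((c+0.055)/1.055)^2.4
L = 0.2126×R_lin + 0.7152×G_lin + 0.0722×B_lin
Color 1 (69,103,231):
  R=69: 69/255≈0.2706 > 0.04045 → ((0.2706+0.055)/1.055)^2.4 ≈ 0.05951
  G=103: 103/255≈0.4039 > 0.04045 → ((0.4039+0.055)/1.055)^2.4 ≈ 0.13563
  B=231: 231/255≈0.9059 > 0.04045 → ((0.9059+0.055)/1.055)^2.4 ≈ 0.79910
  L1 = 0.2126×0.05951 + 0.7152×0.13563 + 0.0722×0.79910 ≈ 0.16735
Color 2 (24,87,162):
  R=24: 24/255≈0.0941 > 0.04045 → ((0.0941+0.055)/1.055)^2.4 ≈ 0.00913
  G=87: 87/255≈0.3412 > 0.04045 → ((0.3412+0.055)/1.055)^2.4 ≈ 0.09531
  B=162: 162/255≈0.6353 > 0.04045 → ((0.6353+0.055)/1.055)^2.4 ≈ 0.36131
  L2 = 0.2126×0.00913 + 0.7152×0.09531 + 0.0722×0.36131 ≈ 0.09619
Lighter = 0.16735, Darker = 0.09619
Ratio = (L_lighter + 0.05) / (L_darker + 0.05)
Ratio = (0.16735 + 0.05) / (0.09619 + 0.05) = 0.21735 / 0.14619 ≈ 1.4868
Ratio ≈ 1.49:1


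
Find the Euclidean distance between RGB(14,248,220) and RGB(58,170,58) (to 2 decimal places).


d = √[(R₁-R₂)² + (G₁-G₂)² + (B₁-B₂)²]
d = √[(14-58)² + (248-170)² + (220-58)²]
d = √[1936 + 6084 + 26244]
d = √34264
d ≈ 185.11


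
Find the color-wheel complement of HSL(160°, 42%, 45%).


Complement = opposite side of color wheel = hue + 180°
H' = (160 + 180) mod 360 = 340°
S and L unchanged.
= HSL(340°, 42%, 45%)


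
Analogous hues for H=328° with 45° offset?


Base hue: 328°
Left analog: (328 - 45) mod 360 = 283°
Right analog: (328 + 45) mod 360 = 13°
Analogous hues = 283° and 13°


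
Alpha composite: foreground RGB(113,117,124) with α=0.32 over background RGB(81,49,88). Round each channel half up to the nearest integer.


C = α×F + (1-α)×B, with 1-α = 0.68
R: 0.32×113 + 0.68×81 = 36.16 + 55.08 = 91.24 → 91
G: 0.32×117 + 0.68×49 = 37.44 + 33.32 = 70.76 → 71
B: 0.32×124 + 0.68×88 = 39.68 + 59.84 = 99.52 → 100
= RGB(91, 71, 100)


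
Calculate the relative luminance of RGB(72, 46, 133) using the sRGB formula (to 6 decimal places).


Linearize each channel (sRGB transfer function): c = v/255; c_lin = c/12.92 if c ≤ 0.04045, else ((c+0.055)/1.055)^2.4
  R: 72/255 ≈ 0.282353 > 0.04045 → ((0.282353+0.055)/1.055)^2.4 ≈ 0.064803
  G: 46/255 ≈ 0.180392 > 0.04045 → ((0.180392+0.055)/1.055)^2.4 ≈ 0.027321
  B: 133/255 ≈ 0.521569 > 0.04045 → ((0.521569+0.055)/1.055)^2.4 ≈ 0.234551
R_lin = 0.064803, G_lin = 0.027321, B_lin = 0.234551
L = 0.2126×R + 0.7152×G + 0.0722×B
L = 0.2126×0.064803 + 0.7152×0.027321 + 0.0722×0.234551
L ≈ 0.050252


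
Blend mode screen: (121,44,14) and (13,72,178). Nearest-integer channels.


Screen: C = 255 - (255-A)×(255-B)/255, rounded to nearest integer
R: 255 - (255-121)×(255-13)/255 = 255 - 32428/255 ≈ 255 - 127.169 = 127.831 → 128
G: 255 - (255-44)×(255-72)/255 = 255 - 38613/255 ≈ 255 - 151.424 = 103.576 → 104
B: 255 - (255-14)×(255-178)/255 = 255 - 18557/255 ≈ 255 - 72.773 = 182.227 → 182
= RGB(128, 104, 182)


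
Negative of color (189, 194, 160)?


Invert: (255-R, 255-G, 255-B)
R: 255-189 = 66
G: 255-194 = 61
B: 255-160 = 95
= RGB(66, 61, 95)


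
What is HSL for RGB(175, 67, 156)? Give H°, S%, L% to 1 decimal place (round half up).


Normalize: R'=175/255≈0.6863, G'=67/255≈0.2627, B'=156/255≈0.6118
Max=175/255, Min=67/255, Δ=Max-Min=108/255
L = (Max+Min)/2 = (175+67)/510 = 242/510 = 0.47450… → L = 47.5%
L ≤ 0.5 → S = Δ/(Max+Min) = 108/(175+67) = 108/242 = 0.44628… → S = 44.6%
(the 1/255 factors cancel in S and H, so raw channel differences can be used)
Max is R' → H = 60 × (((G-B)/Δ) mod 6) = 60 × (((67-156)/108) mod 6)
  (-89)/108 = -0.8240…; negative, so add 6 → 5.1759…
  H = 60 × 5.1759… = 310.555…° → H = 310.6°
= HSL(310.6°, 44.6%, 47.5%)


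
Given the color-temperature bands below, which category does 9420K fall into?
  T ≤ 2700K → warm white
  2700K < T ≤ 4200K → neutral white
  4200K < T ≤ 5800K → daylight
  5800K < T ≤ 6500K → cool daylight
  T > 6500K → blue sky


Temperature: 9420K
9420K > 6500K → blue sky
Classification: blue sky


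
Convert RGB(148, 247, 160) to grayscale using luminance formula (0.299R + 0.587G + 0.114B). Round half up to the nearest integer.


Gray = 0.299×R + 0.587×G + 0.114×B
Gray = 0.299×148 + 0.587×247 + 0.114×160
Gray = 44.252 + 144.989 + 18.240
Gray = 207.481 → round half up → 207
Gray = 207


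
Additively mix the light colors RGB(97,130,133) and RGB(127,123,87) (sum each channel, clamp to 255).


Additive: each channel = min(255, C₁+C₂)
R: 97+127 = 224 → 224
G: 130+123 = 253 → 253
B: 133+87 = 220 → 220
= RGB(224, 253, 220)


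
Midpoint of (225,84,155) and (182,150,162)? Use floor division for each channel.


Midpoint: each channel = ⌊(C₁+C₂)/2⌋
R: ⌊(225+182)/2⌋ = 203
G: ⌊(84+150)/2⌋ = 117
B: ⌊(155+162)/2⌋ = 158
= RGB(203, 117, 158)


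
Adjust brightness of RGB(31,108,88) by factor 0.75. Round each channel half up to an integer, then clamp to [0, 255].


Multiply each channel by 0.75, round half up, clamp to [0, 255]
R: 31×0.75 = 23.25 → round → 23
G: 108×0.75 = 81
B: 88×0.75 = 66
= RGB(23, 81, 66)


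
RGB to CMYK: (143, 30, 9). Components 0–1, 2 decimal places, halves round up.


R'=143/255≈0.5608, G'=30/255≈0.1176, B'=9/255≈0.0353
K = 1 - max(R',G',B') = 1 - 143/255 = 112/255 = 0.43921… → 0.44
(1-R'-K)/(1-K) simplifies to (max-R)/max with max = 143:
C = (143-143)/143 = 0/143 = 0 → 0.00
M = (143-30)/143 = 113/143 = 0.79020… → 0.79
Y = (143-9)/143 = 134/143 = 0.93706… → 0.94
= CMYK(0.00, 0.79, 0.94, 0.44)


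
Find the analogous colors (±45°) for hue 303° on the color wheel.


Base hue: 303°
Left analog: (303 - 45) mod 360 = 258°
Right analog: (303 + 45) mod 360 = 348°
Analogous hues = 258° and 348°


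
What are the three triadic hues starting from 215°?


Triadic: equally spaced at 120° intervals
H1 = 215°
H2 = (215 + 120) mod 360 = 335°
H3 = (215 + 240) mod 360 = 95°
Triadic = 215°, 335°, 95°


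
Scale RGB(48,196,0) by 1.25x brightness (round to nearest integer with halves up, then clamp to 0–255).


Multiply each channel by 1.25, round half up, clamp to [0, 255]
R: 48×1.25 = 60
G: 196×1.25 = 245
B: 0×1.25 = 0
= RGB(60, 245, 0)


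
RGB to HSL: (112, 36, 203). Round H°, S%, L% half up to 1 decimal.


Normalize: R'=112/255≈0.4392, G'=36/255≈0.1412, B'=203/255≈0.7961
Max=203/255, Min=36/255, Δ=Max-Min=167/255
L = (Max+Min)/2 = (203+36)/510 = 239/510 = 0.46862… → L = 46.9%
L ≤ 0.5 → S = Δ/(Max+Min) = 167/(203+36) = 167/239 = 0.69874… → S = 69.9%
(the 1/255 factors cancel in S and H, so raw channel differences can be used)
Max is B' → H = 60 × ((R-G)/Δ + 4) = 60 × ((112-36)/167 + 4)
  76/167 + 4 = 0.4550… + 4 = 4.4550…
  H = 60 × 4.4550… = 267.305…° → H = 267.3°
= HSL(267.3°, 69.9%, 46.9%)


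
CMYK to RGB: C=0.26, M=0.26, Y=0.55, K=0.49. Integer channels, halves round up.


R = 255 × (1-C) × (1-K) = 255 × 0.74 × 0.51 = 96.237 → 96
G = 255 × (1-M) × (1-K) = 255 × 0.74 × 0.51 = 96.237 → 96
B = 255 × (1-Y) × (1-K) = 255 × 0.45 × 0.51 = 58.5225 → 59
= RGB(96, 96, 59)


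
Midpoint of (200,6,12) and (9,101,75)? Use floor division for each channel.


Midpoint: each channel = ⌊(C₁+C₂)/2⌋
R: ⌊(200+9)/2⌋ = 104
G: ⌊(6+101)/2⌋ = 53
B: ⌊(12+75)/2⌋ = 43
= RGB(104, 53, 43)


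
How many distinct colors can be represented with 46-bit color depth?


Colors = 2^bits = 2^46
= 70,368,744,177,664 colors


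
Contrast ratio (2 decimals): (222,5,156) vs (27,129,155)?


Linearize each sRGB channel c=v/255: c/12.92 if c ≤ 0.04045 else ((c+0.055)/1.055)^2.4
L = 0.2126×R_lin + 0.7152×G_lin + 0.0722×B_lin
Color 1 (222,5,156):
  R=222: 222/255≈0.8706 > 0.04045 → ((0.8706+0.055)/1.055)^2.4 ≈ 0.73046
  G=5: 5/255≈0.0196 ≤ 0.04045 → 0.0196/12.92 ≈ 0.00152
  B=156: 156/255≈0.6118 > 0.04045 → ((0.6118+0.055)/1.055)^2.4 ≈ 0.33245
  L1 = 0.2126×0.73046 + 0.7152×0.00152 + 0.0722×0.33245 ≈ 0.18038
Color 2 (27,129,155):
  R=27: 27/255≈0.1059 > 0.04045 → ((0.1059+0.055)/1.055)^2.4 ≈ 0.01096
  G=129: 129/255≈0.5059 > 0.04045 → ((0.5059+0.055)/1.055)^2.4 ≈ 0.21953
  B=155: 155/255≈0.6078 > 0.04045 → ((0.6078+0.055)/1.055)^2.4 ≈ 0.32778
  L2 = 0.2126×0.01096 + 0.7152×0.21953 + 0.0722×0.32778 ≈ 0.18300
Lighter = 0.18300, Darker = 0.18038
Ratio = (L_lighter + 0.05) / (L_darker + 0.05)
Ratio = (0.18300 + 0.05) / (0.18038 + 0.05) = 0.23300 / 0.23038 ≈ 1.0114
Ratio ≈ 1.01:1


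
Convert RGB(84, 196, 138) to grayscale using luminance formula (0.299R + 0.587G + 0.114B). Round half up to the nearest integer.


Gray = 0.299×R + 0.587×G + 0.114×B
Gray = 0.299×84 + 0.587×196 + 0.114×138
Gray = 25.116 + 115.052 + 15.732
Gray = 155.900 → round half up → 156
Gray = 156


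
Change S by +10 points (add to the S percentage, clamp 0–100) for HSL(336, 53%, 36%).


Original S = 53%
Adjustment = +10 percentage points
New S = 53 + (10) = 63
Clamp to [0, 100] → 63
= HSL(336°, 63%, 36%)


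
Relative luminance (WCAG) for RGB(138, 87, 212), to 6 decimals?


Linearize each channel (sRGB transfer function): c = v/255; c_lin = c/12.92 if c ≤ 0.04045, else ((c+0.055)/1.055)^2.4
  R: 138/255 ≈ 0.541176 > 0.04045 → ((0.541176+0.055)/1.055)^2.4 ≈ 0.254152
  G: 87/255 ≈ 0.341176 > 0.04045 → ((0.341176+0.055)/1.055)^2.4 ≈ 0.095307
  B: 212/255 ≈ 0.831373 > 0.04045 → ((0.831373+0.055)/1.055)^2.4 ≈ 0.658375
R_lin = 0.254152, G_lin = 0.095307, B_lin = 0.658375
L = 0.2126×R + 0.7152×G + 0.0722×B
L = 0.2126×0.254152 + 0.7152×0.095307 + 0.0722×0.658375
L ≈ 0.169731


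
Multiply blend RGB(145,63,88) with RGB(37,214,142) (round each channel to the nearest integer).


Multiply: C = A×B/255, rounded to nearest integer
R: 145×37/255 = 5365/255 ≈ 21.039 → 21
G: 63×214/255 = 13482/255 ≈ 52.871 → 53
B: 88×142/255 = 12496/255 ≈ 49.004 → 49
= RGB(21, 53, 49)


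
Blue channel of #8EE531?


Color: #8EE531
R = 8E = 142
G = E5 = 229
B = 31 = 49
Blue = 49


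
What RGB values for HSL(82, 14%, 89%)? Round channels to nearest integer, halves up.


H=82°, S=0.14, L=0.89
C = (1-|2L-1|)×S = (1-|0.78|)×0.14 = 0.0308
H' = H/60 = 82/60 ≈ 1.3667; X = C×(1-|H' mod 2 - 1|) ≈ 0.0195
m = L - C/2 = 0.89 - 0.0154 = 0.8746
Sector ⌊H'⌋ = 1 → (R',G',B') = (≈0.0195, 0.0308, 0.0)
RGB = ((R'+m)×255, (G'+m)×255, (B'+m)×255) = (227.9972, 230.877, 223.023)
Round half up → RGB(228, 231, 223)


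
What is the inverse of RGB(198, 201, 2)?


Invert: (255-R, 255-G, 255-B)
R: 255-198 = 57
G: 255-201 = 54
B: 255-2 = 253
= RGB(57, 54, 253)


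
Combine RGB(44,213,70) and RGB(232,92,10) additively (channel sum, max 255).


Additive: each channel = min(255, C₁+C₂)
R: 44+232 = 276 → 255
G: 213+92 = 305 → 255
B: 70+10 = 80 → 80
= RGB(255, 255, 80)


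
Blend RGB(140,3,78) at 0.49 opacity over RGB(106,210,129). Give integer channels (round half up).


C = α×F + (1-α)×B, with 1-α = 0.51
R: 0.49×140 + 0.51×106 = 68.60 + 54.06 = 122.66 → 123
G: 0.49×3 + 0.51×210 = 1.47 + 107.10 = 108.57 → 109
B: 0.49×78 + 0.51×129 = 38.22 + 65.79 = 104.01 → 104
= RGB(123, 109, 104)


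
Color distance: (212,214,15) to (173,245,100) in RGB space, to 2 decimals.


d = √[(R₁-R₂)² + (G₁-G₂)² + (B₁-B₂)²]
d = √[(212-173)² + (214-245)² + (15-100)²]
d = √[1521 + 961 + 7225]
d = √9707
d ≈ 98.52


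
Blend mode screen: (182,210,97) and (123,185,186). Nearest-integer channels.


Screen: C = 255 - (255-A)×(255-B)/255, rounded to nearest integer
R: 255 - (255-182)×(255-123)/255 = 255 - 9636/255 ≈ 255 - 37.788 = 217.212 → 217
G: 255 - (255-210)×(255-185)/255 = 255 - 3150/255 ≈ 255 - 12.353 = 242.647 → 243
B: 255 - (255-97)×(255-186)/255 = 255 - 10902/255 ≈ 255 - 42.753 = 212.247 → 212
= RGB(217, 243, 212)


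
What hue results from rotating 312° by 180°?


New hue = (H + rotation) mod 360
New hue = (312 + 180) mod 360
= 492 mod 360
= 132°


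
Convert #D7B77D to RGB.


D7 → 215 (R)
B7 → 183 (G)
7D → 125 (B)
= RGB(215, 183, 125)


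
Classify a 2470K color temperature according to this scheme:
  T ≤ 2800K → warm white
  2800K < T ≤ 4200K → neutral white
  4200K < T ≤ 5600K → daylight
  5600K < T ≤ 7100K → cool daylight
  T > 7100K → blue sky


Temperature: 2470K
2470K ≤ 2800K → warm white
Classification: warm white


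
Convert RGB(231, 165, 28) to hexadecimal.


R = 231 → E7 (hex)
G = 165 → A5 (hex)
B = 28 → 1C (hex)
Hex = #E7A51C


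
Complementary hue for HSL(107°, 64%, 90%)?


Complement = opposite side of color wheel = hue + 180°
H' = (107 + 180) mod 360 = 287°
S and L unchanged.
= HSL(287°, 64%, 90%)


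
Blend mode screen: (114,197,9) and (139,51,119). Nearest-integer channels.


Screen: C = 255 - (255-A)×(255-B)/255, rounded to nearest integer
R: 255 - (255-114)×(255-139)/255 = 255 - 16356/255 ≈ 255 - 64.141 = 190.859 → 191
G: 255 - (255-197)×(255-51)/255 = 255 - 11832/255 ≈ 255 - 46.400 = 208.600 → 209
B: 255 - (255-9)×(255-119)/255 = 255 - 33456/255 ≈ 255 - 131.200 = 123.800 → 124
= RGB(191, 209, 124)


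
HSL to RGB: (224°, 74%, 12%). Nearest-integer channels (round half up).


H=224°, S=0.74, L=0.12
C = (1-|2L-1|)×S = (1-|-0.76|)×0.74 = 0.1776
H' = H/60 = 224/60 ≈ 3.7333; X = C×(1-|H' mod 2 - 1|) = 0.04736
m = L - C/2 = 0.12 - 0.0888 = 0.0312
Sector ⌊H'⌋ = 3 → (R',G',B') = (0.0, 0.04736, 0.1776)
RGB = ((R'+m)×255, (G'+m)×255, (B'+m)×255) = (7.956, 20.0328, 53.244)
Round half up → RGB(8, 20, 53)


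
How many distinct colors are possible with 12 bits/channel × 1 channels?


Total bits = 12 bits/channel × 1 channels = 12 bits
Distinct colors = 2^12
= 4,096 colors


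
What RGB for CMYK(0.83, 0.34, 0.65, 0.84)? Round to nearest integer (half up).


R = 255 × (1-C) × (1-K) = 255 × 0.17 × 0.16 = 6.936 → 7
G = 255 × (1-M) × (1-K) = 255 × 0.66 × 0.16 = 26.928 → 27
B = 255 × (1-Y) × (1-K) = 255 × 0.35 × 0.16 = 14.28 → 14
= RGB(7, 27, 14)


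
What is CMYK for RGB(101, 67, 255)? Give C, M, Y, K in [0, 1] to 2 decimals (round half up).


R'=101/255≈0.3961, G'=67/255≈0.2627, B'=255/255≈1.0000
K = 1 - max(R',G',B') = 1 - 255/255 = 0/255 = 0 → 0.00
(1-R'-K)/(1-K) simplifies to (max-R)/max with max = 255:
C = (255-101)/255 = 154/255 = 0.60392… → 0.60
M = (255-67)/255 = 188/255 = 0.73725… → 0.74
Y = (255-255)/255 = 0/255 = 0 → 0.00
= CMYK(0.60, 0.74, 0.00, 0.00)


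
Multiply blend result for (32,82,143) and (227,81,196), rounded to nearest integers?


Multiply: C = A×B/255, rounded to nearest integer
R: 32×227/255 = 7264/255 ≈ 28.486 → 28
G: 82×81/255 = 6642/255 ≈ 26.047 → 26
B: 143×196/255 = 28028/255 ≈ 109.914 → 110
= RGB(28, 26, 110)


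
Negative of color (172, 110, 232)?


Invert: (255-R, 255-G, 255-B)
R: 255-172 = 83
G: 255-110 = 145
B: 255-232 = 23
= RGB(83, 145, 23)


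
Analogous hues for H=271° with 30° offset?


Base hue: 271°
Left analog: (271 - 30) mod 360 = 241°
Right analog: (271 + 30) mod 360 = 301°
Analogous hues = 241° and 301°
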